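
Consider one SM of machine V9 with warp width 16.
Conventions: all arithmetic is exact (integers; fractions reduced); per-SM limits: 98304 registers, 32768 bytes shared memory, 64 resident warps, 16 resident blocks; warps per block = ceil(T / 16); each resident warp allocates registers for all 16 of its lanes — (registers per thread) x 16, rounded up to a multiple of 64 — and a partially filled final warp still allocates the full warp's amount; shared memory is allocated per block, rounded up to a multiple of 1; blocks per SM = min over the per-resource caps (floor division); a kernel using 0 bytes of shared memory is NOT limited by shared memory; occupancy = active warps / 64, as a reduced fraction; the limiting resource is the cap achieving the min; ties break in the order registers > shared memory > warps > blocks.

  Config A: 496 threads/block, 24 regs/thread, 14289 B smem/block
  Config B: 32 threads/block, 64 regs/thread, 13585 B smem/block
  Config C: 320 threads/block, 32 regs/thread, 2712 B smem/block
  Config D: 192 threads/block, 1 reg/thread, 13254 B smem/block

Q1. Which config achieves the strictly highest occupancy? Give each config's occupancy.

occupancies: A 31/32, B 1/16, C 15/16, D 3/8

Answer: A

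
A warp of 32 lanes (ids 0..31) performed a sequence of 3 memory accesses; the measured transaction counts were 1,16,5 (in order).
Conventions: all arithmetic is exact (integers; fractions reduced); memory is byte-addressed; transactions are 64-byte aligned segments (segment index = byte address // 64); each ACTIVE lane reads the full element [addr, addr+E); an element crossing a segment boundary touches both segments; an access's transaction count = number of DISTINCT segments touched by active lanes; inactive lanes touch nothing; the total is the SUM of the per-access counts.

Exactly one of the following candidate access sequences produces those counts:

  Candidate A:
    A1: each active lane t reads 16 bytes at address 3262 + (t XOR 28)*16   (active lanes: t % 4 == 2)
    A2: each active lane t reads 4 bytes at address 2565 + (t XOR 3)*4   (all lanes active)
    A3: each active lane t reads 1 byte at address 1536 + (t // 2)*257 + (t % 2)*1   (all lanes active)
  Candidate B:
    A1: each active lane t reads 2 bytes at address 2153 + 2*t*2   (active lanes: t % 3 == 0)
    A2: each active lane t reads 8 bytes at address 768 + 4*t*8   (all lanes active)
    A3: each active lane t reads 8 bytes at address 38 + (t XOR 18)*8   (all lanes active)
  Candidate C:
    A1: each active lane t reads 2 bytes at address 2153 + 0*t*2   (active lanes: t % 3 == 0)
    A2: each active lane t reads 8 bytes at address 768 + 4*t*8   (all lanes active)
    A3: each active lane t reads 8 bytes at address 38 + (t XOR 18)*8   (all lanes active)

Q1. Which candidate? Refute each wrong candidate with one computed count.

A: A1 gives 8 transactions, not 1
B: A1 gives 3 transactions, not 1
C: all counts match (1,16,5)

Answer: C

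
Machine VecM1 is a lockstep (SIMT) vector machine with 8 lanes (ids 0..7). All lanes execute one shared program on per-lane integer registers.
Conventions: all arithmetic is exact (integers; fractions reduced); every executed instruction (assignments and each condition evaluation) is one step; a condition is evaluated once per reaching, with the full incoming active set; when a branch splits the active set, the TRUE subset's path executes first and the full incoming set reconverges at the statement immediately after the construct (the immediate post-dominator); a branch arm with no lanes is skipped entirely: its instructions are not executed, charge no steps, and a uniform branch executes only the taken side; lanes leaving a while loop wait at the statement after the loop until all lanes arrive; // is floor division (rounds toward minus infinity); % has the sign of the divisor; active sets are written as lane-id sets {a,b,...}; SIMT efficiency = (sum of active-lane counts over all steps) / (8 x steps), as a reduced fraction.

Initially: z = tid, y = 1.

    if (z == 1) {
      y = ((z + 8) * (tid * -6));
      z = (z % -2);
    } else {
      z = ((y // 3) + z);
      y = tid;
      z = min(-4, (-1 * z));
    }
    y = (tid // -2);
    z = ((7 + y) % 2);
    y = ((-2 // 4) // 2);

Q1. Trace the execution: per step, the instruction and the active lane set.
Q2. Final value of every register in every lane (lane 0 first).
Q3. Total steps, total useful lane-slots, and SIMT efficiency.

step 0: eval (z == 1)                {0,1,2,3,4,5,6,7}
step 1: y <- ((z + 8) * (tid * -6))  {1}
step 2: z <- (z % -2)                {1}
step 3: z <- ((y // 3) + z)          {0,2,3,4,5,6,7}
step 4: y <- tid                     {0,2,3,4,5,6,7}
step 5: z <- min(-4, (-1 * z))       {0,2,3,4,5,6,7}
step 6: y <- (tid // -2)             {0,1,2,3,4,5,6,7}
step 7: z <- ((7 + y) % 2)           {0,1,2,3,4,5,6,7}
step 8: y <- ((-2 // 4) // 2)        {0,1,2,3,4,5,6,7}

Answer: 9 steps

z: 1,0,0,1,1,0,0,1
y: -1,-1,-1,-1,-1,-1,-1,-1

steps = 9; useful = 55; efficiency = 55/72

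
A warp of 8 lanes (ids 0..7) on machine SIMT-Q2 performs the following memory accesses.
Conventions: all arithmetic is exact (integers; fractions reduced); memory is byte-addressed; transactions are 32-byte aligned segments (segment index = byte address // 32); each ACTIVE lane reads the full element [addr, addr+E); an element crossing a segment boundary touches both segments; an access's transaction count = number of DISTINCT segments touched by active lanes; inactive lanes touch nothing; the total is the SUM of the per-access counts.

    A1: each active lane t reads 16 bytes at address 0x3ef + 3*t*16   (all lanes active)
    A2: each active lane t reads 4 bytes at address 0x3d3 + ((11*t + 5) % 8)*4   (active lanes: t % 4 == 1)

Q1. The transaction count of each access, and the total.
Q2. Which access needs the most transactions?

A1: 12 transactions
A2: 2 transactions

Answer: 12,2; total 14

Answer: A1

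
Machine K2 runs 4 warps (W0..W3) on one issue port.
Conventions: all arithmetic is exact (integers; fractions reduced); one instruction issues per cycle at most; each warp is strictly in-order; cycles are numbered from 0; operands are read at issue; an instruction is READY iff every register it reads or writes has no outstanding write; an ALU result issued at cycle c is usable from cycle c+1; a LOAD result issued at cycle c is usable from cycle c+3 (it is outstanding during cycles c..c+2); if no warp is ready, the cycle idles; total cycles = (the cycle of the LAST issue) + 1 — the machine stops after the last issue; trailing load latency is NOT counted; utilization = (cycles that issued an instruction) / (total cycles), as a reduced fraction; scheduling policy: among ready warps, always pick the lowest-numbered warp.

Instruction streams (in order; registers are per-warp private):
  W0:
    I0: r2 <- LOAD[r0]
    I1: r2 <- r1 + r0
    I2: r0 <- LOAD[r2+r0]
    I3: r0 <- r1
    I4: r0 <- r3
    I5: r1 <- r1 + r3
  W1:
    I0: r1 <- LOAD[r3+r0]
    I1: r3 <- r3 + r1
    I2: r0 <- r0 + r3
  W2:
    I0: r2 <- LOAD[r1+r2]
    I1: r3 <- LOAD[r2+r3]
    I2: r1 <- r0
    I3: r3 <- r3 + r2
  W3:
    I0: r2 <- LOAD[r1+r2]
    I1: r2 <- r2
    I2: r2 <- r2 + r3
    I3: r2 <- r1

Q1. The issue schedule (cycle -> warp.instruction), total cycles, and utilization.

cycle 0: W0.I0
cycle 1: W1.I0
cycle 2: W2.I0
cycle 3: W0.I1
cycle 4: W0.I2
cycle 5: W1.I1
cycle 6: W1.I2
cycle 7: W0.I3
cycle 8: W0.I4
cycle 9: W0.I5
cycle 10: W2.I1
cycle 11: W2.I2
cycle 12: W3.I0
cycle 13: W2.I3
cycle 14: idle
cycle 15: W3.I1
cycle 16: W3.I2
cycle 17: W3.I3

Answer: 18 cycles, utilization 17/18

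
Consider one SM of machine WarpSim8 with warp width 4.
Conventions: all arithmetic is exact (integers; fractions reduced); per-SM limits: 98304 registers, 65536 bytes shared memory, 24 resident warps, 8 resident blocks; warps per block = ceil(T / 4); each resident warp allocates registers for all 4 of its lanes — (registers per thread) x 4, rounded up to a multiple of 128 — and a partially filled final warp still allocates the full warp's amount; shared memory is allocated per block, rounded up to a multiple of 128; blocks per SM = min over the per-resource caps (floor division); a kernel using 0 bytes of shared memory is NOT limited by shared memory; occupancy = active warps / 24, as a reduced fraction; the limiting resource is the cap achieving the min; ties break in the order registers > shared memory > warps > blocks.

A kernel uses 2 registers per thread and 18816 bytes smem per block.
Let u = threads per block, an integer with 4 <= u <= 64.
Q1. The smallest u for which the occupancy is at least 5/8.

Answer: u = 17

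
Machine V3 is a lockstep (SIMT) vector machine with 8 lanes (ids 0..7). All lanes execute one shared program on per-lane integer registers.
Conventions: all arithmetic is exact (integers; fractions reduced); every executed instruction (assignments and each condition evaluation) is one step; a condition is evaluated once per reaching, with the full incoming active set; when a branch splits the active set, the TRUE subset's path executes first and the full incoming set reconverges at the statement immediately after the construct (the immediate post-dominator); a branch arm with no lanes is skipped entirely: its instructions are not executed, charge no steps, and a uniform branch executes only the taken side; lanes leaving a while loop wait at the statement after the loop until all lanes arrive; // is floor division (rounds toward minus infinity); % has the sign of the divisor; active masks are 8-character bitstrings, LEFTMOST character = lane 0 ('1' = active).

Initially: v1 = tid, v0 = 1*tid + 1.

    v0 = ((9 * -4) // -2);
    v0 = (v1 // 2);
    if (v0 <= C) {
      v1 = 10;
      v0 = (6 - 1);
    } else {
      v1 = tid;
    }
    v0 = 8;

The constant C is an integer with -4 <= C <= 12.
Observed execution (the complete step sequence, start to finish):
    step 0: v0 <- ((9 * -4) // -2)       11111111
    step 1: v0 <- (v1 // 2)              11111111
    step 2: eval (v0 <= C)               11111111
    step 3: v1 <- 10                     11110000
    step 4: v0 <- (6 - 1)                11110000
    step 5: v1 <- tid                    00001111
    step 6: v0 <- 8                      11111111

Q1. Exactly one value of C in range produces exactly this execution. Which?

Answer: C = 1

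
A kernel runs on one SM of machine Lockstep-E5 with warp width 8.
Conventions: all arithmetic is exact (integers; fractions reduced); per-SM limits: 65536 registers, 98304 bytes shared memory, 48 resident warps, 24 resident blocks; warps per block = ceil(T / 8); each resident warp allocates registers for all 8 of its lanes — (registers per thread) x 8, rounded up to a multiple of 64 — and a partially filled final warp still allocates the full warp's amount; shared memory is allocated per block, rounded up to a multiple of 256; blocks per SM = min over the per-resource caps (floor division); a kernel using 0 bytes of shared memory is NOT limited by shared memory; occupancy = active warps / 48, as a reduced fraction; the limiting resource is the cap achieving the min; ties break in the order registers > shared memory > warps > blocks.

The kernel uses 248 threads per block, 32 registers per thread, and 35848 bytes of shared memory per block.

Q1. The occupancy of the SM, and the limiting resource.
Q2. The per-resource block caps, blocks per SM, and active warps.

Answer: occupancy 31/48, limited by warps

registers: 8 blocks
shared memory: 2 blocks
warps: 1 block
blocks: 24 blocks

Answer: 1 block, 31 active warps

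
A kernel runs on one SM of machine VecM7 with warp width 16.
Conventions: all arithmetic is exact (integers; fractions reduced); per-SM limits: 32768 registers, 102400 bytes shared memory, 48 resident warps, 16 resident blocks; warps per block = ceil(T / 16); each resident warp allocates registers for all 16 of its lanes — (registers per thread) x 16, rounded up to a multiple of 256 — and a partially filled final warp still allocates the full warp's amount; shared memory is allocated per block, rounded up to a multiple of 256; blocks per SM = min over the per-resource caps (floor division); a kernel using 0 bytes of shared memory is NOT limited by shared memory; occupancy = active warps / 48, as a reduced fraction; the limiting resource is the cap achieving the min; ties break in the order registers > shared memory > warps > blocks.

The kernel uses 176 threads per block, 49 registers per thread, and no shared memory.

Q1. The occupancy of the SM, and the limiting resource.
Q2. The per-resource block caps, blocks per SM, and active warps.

Answer: occupancy 11/24, limited by registers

registers: 2 blocks
shared memory: no limit (kernel uses none)
warps: 4 blocks
blocks: 16 blocks

Answer: 2 blocks, 22 active warps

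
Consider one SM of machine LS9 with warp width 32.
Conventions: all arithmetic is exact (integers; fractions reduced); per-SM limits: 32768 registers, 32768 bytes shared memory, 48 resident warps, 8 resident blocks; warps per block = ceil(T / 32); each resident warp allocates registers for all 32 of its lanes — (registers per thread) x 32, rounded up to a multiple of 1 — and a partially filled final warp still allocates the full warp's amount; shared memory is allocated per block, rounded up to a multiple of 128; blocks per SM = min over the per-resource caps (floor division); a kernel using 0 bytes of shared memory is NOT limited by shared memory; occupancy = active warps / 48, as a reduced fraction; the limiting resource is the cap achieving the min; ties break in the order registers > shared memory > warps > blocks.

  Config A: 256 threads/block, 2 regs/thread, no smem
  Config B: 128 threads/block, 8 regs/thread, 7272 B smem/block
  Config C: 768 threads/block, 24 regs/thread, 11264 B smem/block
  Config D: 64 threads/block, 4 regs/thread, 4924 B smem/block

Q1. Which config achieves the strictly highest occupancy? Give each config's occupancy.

occupancies: A 1, B 1/3, C 1/2, D 1/4

Answer: A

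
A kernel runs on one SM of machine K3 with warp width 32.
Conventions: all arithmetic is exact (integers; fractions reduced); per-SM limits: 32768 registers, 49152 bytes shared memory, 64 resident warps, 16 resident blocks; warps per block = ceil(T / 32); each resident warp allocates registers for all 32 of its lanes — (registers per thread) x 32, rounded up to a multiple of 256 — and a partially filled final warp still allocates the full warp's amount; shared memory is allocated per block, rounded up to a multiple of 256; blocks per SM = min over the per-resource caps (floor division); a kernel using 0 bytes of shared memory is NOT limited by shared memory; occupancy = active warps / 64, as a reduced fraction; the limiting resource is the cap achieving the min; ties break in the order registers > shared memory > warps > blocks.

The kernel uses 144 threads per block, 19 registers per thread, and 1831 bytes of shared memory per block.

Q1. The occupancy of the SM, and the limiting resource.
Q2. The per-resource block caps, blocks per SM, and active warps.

Answer: occupancy 5/8, limited by registers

registers: 8 blocks
shared memory: 24 blocks
warps: 12 blocks
blocks: 16 blocks

Answer: 8 blocks, 40 active warps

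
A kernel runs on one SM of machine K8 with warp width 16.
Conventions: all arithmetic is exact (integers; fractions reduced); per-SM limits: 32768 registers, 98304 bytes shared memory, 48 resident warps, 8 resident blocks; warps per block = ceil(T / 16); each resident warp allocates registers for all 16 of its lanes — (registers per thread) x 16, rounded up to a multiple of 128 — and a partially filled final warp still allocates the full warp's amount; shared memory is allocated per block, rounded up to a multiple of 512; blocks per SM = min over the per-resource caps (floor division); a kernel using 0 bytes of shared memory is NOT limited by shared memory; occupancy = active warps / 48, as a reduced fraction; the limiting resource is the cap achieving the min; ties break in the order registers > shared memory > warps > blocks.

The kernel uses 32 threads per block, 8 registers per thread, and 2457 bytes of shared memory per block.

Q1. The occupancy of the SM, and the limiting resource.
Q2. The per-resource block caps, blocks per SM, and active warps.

Answer: occupancy 1/3, limited by blocks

registers: 128 blocks
shared memory: 38 blocks
warps: 24 blocks
blocks: 8 blocks

Answer: 8 blocks, 16 active warps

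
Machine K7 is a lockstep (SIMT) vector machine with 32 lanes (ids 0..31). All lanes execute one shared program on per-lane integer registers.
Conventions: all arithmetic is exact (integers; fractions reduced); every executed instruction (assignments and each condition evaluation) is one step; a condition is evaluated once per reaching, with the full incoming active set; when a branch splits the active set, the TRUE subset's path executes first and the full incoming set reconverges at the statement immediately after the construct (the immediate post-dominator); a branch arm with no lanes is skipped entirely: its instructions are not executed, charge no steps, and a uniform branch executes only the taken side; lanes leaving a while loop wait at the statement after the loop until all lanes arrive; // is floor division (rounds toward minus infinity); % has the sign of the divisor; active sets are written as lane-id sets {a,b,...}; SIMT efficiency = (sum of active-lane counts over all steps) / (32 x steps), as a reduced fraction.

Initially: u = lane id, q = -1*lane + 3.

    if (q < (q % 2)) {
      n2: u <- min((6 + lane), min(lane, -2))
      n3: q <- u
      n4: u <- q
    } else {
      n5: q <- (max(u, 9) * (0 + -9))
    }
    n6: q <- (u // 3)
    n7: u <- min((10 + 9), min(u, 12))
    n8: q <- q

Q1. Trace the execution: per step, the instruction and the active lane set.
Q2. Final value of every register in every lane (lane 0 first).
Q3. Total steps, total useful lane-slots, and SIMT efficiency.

step 0: eval (q < (q % 2))           {0,1,2,3,4,5,6,7,8,9,10,11,12,13,14,15,16,17,18,19,20,21,22,23,24,25,26,27,28,29,30,31}
step 1: u <- min((6 + lane), min(lane, -2)) {4,5,6,7,8,9,10,11,12,13,14,15,16,17,18,19,20,21,22,23,24,25,26,27,28,29,30,31}
step 2: q <- u                       {4,5,6,7,8,9,10,11,12,13,14,15,16,17,18,19,20,21,22,23,24,25,26,27,28,29,30,31}
step 3: u <- q                       {4,5,6,7,8,9,10,11,12,13,14,15,16,17,18,19,20,21,22,23,24,25,26,27,28,29,30,31}
step 4: q <- (max(u, 9) * (0 + -9))  {0,1,2,3}
step 5: q <- (u // 3)                {0,1,2,3,4,5,6,7,8,9,10,11,12,13,14,15,16,17,18,19,20,21,22,23,24,25,26,27,28,29,30,31}
step 6: u <- min((10 + 9), min(u, 12)) {0,1,2,3,4,5,6,7,8,9,10,11,12,13,14,15,16,17,18,19,20,21,22,23,24,25,26,27,28,29,30,31}
step 7: q <- q                       {0,1,2,3,4,5,6,7,8,9,10,11,12,13,14,15,16,17,18,19,20,21,22,23,24,25,26,27,28,29,30,31}

Answer: 8 steps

u: 0,1,2,3,-2,-2,-2,-2,-2,-2,-2,-2,-2,-2,-2,-2,-2,-2,-2,-2,-2,-2,-2,-2,-2,-2,-2,-2,-2,-2,-2,-2
q: 0,0,0,1,-1,-1,-1,-1,-1,-1,-1,-1,-1,-1,-1,-1,-1,-1,-1,-1,-1,-1,-1,-1,-1,-1,-1,-1,-1,-1,-1,-1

steps = 8; useful = 216; efficiency = 216/256 = 27/32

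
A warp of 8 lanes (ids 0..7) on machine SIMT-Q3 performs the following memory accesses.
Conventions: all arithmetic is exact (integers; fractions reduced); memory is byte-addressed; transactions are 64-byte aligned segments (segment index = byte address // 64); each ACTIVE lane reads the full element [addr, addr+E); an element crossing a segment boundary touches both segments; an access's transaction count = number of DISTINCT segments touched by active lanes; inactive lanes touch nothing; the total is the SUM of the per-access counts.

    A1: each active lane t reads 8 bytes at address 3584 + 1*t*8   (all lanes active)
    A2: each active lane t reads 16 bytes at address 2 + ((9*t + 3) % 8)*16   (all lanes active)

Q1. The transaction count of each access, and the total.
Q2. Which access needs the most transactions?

A1: 1 transaction
A2: 3 transactions

Answer: 1,3; total 4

Answer: A2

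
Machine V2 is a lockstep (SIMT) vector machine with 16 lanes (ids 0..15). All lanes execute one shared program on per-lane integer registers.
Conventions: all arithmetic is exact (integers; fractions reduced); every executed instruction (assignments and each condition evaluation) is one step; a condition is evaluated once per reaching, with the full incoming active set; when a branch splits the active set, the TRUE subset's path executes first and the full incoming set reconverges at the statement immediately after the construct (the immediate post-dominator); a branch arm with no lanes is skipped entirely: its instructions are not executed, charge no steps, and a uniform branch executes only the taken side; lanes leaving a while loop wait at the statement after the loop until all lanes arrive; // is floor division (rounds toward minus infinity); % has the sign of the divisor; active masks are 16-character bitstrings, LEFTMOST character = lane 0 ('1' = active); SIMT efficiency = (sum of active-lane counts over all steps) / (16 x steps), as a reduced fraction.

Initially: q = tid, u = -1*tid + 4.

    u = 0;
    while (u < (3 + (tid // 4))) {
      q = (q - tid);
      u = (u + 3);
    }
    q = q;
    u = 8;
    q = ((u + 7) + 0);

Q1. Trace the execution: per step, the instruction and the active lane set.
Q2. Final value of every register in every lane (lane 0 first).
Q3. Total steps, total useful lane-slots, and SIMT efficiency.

step 0: u <- 0                       1111111111111111
step 1: eval (u < (3 + (tid // 4)))  1111111111111111
step 2: q <- (q - tid)               1111111111111111
step 3: u <- (u + 3)                 1111111111111111
step 4: eval (u < (3 + (tid // 4)))  1111111111111111
step 5: q <- (q - tid)               0000111111111111
step 6: u <- (u + 3)                 0000111111111111
step 7: eval (u < (3 + (tid // 4)))  0000111111111111
step 8: q <- q                       1111111111111111
step 9: u <- 8                       1111111111111111
step 10: q <- ((u + 7) + 0)           1111111111111111

Answer: 11 steps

q: 15,15,15,15,15,15,15,15,15,15,15,15,15,15,15,15
u: 8,8,8,8,8,8,8,8,8,8,8,8,8,8,8,8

steps = 11; useful = 164; efficiency = 164/176 = 41/44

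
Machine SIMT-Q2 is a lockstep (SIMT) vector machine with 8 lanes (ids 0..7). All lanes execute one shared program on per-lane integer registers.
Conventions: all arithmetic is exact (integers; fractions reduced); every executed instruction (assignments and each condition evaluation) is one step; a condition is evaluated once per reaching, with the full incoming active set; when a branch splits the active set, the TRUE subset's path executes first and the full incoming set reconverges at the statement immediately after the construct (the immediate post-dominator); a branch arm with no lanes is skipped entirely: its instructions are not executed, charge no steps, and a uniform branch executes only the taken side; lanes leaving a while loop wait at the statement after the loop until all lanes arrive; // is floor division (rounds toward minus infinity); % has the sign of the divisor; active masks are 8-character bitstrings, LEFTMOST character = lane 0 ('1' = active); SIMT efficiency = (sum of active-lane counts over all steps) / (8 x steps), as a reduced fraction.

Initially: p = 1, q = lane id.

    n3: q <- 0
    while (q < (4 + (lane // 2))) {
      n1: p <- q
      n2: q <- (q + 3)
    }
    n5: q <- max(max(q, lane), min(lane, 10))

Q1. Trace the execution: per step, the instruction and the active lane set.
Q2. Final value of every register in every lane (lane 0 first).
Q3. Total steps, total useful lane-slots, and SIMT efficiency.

step 0: q <- 0                       11111111
step 1: eval (q < (4 + (lane // 2))) 11111111
step 2: p <- q                       11111111
step 3: q <- (q + 3)                 11111111
step 4: eval (q < (4 + (lane // 2))) 11111111
step 5: p <- q                       11111111
step 6: q <- (q + 3)                 11111111
step 7: eval (q < (4 + (lane // 2))) 11111111
step 8: p <- q                       00000011
step 9: q <- (q + 3)                 00000011
step 10: eval (q < (4 + (lane // 2))) 00000011
step 11: q <- max(max(q, lane), min(lane, 10)) 11111111

Answer: 12 steps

p: 3,3,3,3,3,3,6,6
q: 6,6,6,6,6,6,9,9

steps = 12; useful = 78; efficiency = 78/96 = 13/16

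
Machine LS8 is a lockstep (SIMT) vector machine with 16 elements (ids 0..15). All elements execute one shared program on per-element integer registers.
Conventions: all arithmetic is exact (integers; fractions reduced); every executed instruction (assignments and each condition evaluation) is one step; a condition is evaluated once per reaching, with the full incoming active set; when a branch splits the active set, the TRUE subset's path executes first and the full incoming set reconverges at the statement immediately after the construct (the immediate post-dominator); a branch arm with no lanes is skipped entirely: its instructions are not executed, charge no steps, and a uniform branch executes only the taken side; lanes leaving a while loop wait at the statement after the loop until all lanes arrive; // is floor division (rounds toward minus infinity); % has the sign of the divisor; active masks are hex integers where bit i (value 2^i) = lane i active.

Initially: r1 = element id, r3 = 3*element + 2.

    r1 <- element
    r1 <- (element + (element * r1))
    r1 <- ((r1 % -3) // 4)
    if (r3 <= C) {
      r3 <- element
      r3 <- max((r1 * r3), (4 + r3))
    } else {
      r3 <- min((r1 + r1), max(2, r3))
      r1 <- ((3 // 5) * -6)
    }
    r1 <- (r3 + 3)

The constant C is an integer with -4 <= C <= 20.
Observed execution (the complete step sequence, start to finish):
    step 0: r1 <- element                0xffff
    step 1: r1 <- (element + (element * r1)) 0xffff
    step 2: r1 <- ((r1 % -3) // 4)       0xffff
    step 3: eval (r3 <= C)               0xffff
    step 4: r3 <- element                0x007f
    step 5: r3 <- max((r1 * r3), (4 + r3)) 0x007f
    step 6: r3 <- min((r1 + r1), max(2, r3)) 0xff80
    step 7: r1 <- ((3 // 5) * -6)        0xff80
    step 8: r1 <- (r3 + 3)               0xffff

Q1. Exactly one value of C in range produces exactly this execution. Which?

Answer: C = 20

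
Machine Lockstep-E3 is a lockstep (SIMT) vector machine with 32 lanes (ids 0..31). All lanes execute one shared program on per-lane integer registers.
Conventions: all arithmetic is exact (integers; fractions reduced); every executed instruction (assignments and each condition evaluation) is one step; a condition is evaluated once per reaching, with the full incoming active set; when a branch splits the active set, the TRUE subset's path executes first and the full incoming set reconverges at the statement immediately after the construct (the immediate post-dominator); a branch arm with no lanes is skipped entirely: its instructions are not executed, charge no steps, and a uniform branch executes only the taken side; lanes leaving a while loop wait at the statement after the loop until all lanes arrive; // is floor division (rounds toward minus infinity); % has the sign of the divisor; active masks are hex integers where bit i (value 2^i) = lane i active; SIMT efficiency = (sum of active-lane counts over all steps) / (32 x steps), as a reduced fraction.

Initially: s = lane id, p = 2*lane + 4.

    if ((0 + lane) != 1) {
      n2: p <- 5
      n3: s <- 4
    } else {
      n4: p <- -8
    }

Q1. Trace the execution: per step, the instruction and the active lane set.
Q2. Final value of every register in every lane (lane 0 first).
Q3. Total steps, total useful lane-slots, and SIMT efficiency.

step 0: eval ((0 + lane) != 1)       0xffffffff
step 1: p <- 5                       0xfffffffd
step 2: s <- 4                       0xfffffffd
step 3: p <- -8                      0x00000002

Answer: 4 steps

s: 4,1,4,4,4,4,4,4,4,4,4,4,4,4,4,4,4,4,4,4,4,4,4,4,4,4,4,4,4,4,4,4
p: 5,-8,5,5,5,5,5,5,5,5,5,5,5,5,5,5,5,5,5,5,5,5,5,5,5,5,5,5,5,5,5,5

steps = 4; useful = 95; efficiency = 95/128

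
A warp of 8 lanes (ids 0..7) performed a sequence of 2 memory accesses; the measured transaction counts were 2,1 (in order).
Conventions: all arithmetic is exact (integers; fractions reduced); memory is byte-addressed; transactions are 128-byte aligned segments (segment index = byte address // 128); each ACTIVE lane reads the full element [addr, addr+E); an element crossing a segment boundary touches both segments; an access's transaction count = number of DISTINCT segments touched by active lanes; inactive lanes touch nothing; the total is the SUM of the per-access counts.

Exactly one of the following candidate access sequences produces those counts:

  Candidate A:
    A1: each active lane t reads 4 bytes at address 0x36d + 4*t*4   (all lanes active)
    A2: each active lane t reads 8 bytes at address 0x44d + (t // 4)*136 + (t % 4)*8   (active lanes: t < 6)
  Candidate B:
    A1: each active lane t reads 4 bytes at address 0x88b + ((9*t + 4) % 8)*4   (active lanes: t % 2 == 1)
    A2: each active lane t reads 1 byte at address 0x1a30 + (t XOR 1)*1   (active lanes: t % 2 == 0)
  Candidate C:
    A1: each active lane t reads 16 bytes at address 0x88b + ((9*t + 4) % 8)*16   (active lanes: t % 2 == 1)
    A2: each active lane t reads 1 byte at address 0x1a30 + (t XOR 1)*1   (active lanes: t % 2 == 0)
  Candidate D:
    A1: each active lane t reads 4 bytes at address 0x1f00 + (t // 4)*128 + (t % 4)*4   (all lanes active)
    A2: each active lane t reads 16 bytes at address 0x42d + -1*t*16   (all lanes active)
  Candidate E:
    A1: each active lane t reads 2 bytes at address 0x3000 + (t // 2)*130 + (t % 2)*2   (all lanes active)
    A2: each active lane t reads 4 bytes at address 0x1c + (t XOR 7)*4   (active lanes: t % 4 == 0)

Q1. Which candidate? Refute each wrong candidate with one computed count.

A: A2 gives 2 transactions, not 1
B: A1 gives 1 transaction, not 2
D: A2 gives 2 transactions, not 1
E: A1 gives 4 transactions, not 2
C: all counts match (2,1)

Answer: C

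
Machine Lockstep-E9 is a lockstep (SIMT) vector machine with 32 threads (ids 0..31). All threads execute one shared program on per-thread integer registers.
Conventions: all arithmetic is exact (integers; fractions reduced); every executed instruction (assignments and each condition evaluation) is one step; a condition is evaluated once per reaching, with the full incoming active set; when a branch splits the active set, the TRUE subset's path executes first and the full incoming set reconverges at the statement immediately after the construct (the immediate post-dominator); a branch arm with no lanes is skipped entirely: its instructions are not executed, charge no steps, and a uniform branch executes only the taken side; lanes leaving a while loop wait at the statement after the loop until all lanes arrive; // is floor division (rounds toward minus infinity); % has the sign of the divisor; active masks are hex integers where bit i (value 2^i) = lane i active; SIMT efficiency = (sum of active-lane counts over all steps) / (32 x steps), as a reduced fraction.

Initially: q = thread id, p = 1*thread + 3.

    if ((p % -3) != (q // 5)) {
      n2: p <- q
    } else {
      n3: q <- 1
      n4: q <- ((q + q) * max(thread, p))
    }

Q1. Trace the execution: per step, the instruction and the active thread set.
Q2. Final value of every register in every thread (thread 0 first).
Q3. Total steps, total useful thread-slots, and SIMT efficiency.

step 0: eval ((p % -3) != (q // 5))  0xffffffff
step 1: p <- q                       0xfffffff6
step 2: q <- 1                       0x00000009
step 3: q <- ((q + q) * max(thread, p)) 0x00000009

Answer: 4 steps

q: 6,1,2,12,4,5,6,7,8,9,10,11,12,13,14,15,16,17,18,19,20,21,22,23,24,25,26,27,28,29,30,31
p: 3,1,2,6,4,5,6,7,8,9,10,11,12,13,14,15,16,17,18,19,20,21,22,23,24,25,26,27,28,29,30,31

steps = 4; useful = 66; efficiency = 66/128 = 33/64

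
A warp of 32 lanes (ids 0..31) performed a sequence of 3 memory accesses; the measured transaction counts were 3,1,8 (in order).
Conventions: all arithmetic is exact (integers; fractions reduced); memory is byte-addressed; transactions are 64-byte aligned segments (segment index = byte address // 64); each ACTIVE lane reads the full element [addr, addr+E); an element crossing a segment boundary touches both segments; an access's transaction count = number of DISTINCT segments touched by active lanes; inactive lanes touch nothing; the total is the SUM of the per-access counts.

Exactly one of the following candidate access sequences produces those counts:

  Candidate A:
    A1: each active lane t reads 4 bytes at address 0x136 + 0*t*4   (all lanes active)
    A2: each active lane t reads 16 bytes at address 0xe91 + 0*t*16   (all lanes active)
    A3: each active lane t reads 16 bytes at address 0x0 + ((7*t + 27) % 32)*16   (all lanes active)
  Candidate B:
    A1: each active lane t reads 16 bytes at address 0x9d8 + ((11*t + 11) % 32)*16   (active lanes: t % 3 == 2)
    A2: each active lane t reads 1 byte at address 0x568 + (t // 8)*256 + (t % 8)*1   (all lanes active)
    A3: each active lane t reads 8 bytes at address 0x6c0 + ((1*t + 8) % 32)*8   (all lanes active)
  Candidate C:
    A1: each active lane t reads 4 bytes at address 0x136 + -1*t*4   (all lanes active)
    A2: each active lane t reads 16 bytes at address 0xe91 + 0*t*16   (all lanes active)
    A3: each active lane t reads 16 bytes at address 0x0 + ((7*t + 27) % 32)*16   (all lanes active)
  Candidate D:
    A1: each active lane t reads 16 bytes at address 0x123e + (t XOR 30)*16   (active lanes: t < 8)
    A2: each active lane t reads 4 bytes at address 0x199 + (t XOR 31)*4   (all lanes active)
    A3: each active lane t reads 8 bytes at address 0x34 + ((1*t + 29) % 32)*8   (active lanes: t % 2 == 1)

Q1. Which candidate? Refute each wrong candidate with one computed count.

A: A1 gives 1 transaction, not 3
B: A1 gives 4 transactions, not 3
D: A2 gives 3 transactions, not 1
C: all counts match (3,1,8)

Answer: C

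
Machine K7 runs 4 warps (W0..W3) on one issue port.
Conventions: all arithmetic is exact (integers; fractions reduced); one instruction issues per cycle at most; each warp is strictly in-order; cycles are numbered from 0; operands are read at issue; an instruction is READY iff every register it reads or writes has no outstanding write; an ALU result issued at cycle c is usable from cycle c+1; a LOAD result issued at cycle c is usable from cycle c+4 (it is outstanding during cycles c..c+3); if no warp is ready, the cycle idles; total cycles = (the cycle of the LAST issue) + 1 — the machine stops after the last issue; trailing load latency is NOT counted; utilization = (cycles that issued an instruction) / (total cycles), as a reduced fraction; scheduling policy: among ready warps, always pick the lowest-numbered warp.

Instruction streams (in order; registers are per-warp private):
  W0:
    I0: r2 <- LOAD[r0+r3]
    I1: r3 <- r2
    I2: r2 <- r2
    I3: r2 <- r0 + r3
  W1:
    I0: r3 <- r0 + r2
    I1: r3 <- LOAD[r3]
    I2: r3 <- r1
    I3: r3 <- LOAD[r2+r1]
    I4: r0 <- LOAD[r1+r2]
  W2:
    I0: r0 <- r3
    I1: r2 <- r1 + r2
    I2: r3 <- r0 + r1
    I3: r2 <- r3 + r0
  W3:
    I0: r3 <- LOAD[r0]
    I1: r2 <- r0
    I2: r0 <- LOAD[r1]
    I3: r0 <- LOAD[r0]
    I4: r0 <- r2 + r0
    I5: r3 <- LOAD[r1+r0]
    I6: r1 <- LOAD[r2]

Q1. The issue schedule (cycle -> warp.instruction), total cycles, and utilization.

cycle 0: W0.I0
cycle 1: W1.I0
cycle 2: W1.I1
cycle 3: W2.I0
cycle 4: W0.I1
cycle 5: W0.I2
cycle 6: W0.I3
cycle 7: W1.I2
cycle 8: W1.I3
cycle 9: W1.I4
cycle 10: W2.I1
cycle 11: W2.I2
cycle 12: W2.I3
cycle 13: W3.I0
cycle 14: W3.I1
cycle 15: W3.I2
cycle 16: idle
cycle 17: idle
cycle 18: idle
cycle 19: W3.I3
cycle 20: idle
cycle 21: idle
cycle 22: idle
cycle 23: W3.I4
cycle 24: W3.I5
cycle 25: W3.I6

Answer: 26 cycles, utilization 10/13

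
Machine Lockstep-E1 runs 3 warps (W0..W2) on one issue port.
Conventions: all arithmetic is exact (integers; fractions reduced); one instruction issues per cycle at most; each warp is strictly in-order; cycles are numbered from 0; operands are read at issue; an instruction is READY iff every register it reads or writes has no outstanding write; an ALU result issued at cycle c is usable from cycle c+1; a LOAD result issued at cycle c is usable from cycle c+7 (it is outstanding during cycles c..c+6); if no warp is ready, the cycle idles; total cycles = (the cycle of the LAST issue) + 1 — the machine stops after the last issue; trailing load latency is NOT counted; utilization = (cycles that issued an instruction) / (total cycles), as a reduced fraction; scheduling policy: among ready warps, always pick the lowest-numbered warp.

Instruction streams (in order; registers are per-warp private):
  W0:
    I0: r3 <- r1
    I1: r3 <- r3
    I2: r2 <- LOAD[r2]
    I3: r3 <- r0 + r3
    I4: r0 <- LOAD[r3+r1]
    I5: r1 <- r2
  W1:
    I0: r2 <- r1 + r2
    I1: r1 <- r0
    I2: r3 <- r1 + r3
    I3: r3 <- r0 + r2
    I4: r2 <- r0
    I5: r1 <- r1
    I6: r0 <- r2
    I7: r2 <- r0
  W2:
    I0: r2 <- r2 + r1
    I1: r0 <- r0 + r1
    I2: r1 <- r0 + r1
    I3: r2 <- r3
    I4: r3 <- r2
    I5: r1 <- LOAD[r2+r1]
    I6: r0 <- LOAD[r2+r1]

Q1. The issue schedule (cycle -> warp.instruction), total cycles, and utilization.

cycle 0: W0.I0
cycle 1: W0.I1
cycle 2: W0.I2
cycle 3: W0.I3
cycle 4: W0.I4
cycle 5: W1.I0
cycle 6: W1.I1
cycle 7: W1.I2
cycle 8: W1.I3
cycle 9: W0.I5
cycle 10: W1.I4
cycle 11: W1.I5
cycle 12: W1.I6
cycle 13: W1.I7
cycle 14: W2.I0
cycle 15: W2.I1
cycle 16: W2.I2
cycle 17: W2.I3
cycle 18: W2.I4
cycle 19: W2.I5
cycle 20: idle
cycle 21: idle
cycle 22: idle
cycle 23: idle
cycle 24: idle
cycle 25: idle
cycle 26: W2.I6

Answer: 27 cycles, utilization 7/9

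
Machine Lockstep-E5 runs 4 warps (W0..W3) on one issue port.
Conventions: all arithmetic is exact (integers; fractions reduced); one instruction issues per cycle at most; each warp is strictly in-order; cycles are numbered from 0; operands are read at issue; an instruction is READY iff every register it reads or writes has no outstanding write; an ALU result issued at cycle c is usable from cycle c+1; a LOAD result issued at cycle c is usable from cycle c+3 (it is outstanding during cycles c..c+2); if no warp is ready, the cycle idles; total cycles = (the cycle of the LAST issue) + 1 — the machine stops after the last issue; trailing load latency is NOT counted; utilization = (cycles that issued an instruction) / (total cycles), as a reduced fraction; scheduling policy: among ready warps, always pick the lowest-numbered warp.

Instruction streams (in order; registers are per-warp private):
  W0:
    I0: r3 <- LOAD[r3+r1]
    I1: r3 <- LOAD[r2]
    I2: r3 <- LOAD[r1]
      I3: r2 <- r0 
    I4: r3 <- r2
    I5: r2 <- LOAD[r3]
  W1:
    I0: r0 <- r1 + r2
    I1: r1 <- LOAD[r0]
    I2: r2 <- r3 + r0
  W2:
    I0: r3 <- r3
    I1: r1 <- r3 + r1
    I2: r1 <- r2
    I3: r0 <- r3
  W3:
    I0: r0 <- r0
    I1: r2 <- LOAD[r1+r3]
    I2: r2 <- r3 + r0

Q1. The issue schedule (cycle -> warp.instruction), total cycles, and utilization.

cycle 0: W0.I0
cycle 1: W1.I0
cycle 2: W1.I1
cycle 3: W0.I1
cycle 4: W1.I2
cycle 5: W2.I0
cycle 6: W0.I2
cycle 7: W0.I3
cycle 8: W2.I1
cycle 9: W0.I4
cycle 10: W0.I5
cycle 11: W2.I2
cycle 12: W2.I3
cycle 13: W3.I0
cycle 14: W3.I1
cycle 15: idle
cycle 16: idle
cycle 17: W3.I2

Answer: 18 cycles, utilization 8/9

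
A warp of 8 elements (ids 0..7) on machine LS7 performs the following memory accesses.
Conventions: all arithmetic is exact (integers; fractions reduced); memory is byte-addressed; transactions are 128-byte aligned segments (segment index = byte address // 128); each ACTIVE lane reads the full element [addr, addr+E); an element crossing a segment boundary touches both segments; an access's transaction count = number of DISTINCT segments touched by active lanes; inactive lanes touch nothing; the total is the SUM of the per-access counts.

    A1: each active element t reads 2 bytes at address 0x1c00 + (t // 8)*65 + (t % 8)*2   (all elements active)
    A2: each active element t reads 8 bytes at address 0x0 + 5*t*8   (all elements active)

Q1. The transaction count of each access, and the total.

A1: 1 transaction
A2: 3 transactions

Answer: 1,3; total 4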